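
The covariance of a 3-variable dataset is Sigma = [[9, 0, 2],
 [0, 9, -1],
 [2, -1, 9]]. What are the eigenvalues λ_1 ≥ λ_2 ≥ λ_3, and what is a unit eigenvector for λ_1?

Step 1 — characteristic polynomial p(λ) = det(λI - Sigma) = λ³ - tr·λ² + c_1·λ - det, where tr = trace, c_1 = sum of the principal 2×2 minors, det = det(Sigma):
  tr = 9 + 9 + 9 = 27,
  c_1 = (9·9 - (0)²) + (9·9 - (2)²) + (9·9 - (-1)²) = 81 + 77 + 80 = 238,
  det = 9·(9·9 - (-1)²) - (0)·((0)·9 - (-1)·(2)) + (2)·((0)·(-1) - 9·(2)) = 9·(80) - (0)·(2) + (2)·(-18) = 684.
  So p(λ) = λ³ - 27λ² + 238λ - 684.
Step 2 — look for an integer root (rational root theorem: any rational root is an integer divisor of 684). Testing λ = 9:
  p(9) = 729 - 2187 + 2142 - 684 = 0  ✓
  Dividing out (λ - 9): p(λ) = (λ - 9)(λ² - 18λ + 76).
Step 3 — remaining eigenvalues from the quadratic λ² - 18λ + 76 = 0:
  Δ = 18² - 4·76 = 324 - 304 = 20,  λ = (18 ± √20)/2 = (18 ± 4.4721)/2 ≈ 11.2361 or 6.7639.
  Sorted: λ_1 = 11.2361,  λ_2 = 9,  λ_3 = 6.7639  (check: sum = 27 = tr ✓).

Step 4 — unit eigenvector for λ_1 ≈ 11.2361: v spans the null space of (Sigma - λ_1 I), whose rows are
  r_1 = (-2.2361, 0, 2),  r_2 = (0, -2.2361, -1),  r_3 = (2, -1, -2.2361).
  v is orthogonal to every row, so take v ∝ r_1 × r_2 = ((0)·(-1) - (2)·(-2.2361), (2)·(0) - (-2.2361)·(-1), (-2.2361)·(-2.2361) - (0)·(0)) ≈ (4.4721, -2.2361, 5).
  Let u = (4.4721, -2.2361, 5).
  ||u|| = √((4.4721)² + (-2.2361)² + (5)²) = √(50) ≈ 7.0711,  v_1 = u/||u|| ≈ (0.6325, -0.3162, 0.7071) (||v_1|| = 1).

λ_1 = 11.2361,  λ_2 = 9,  λ_3 = 6.7639;  v_1 ≈ (0.6325, -0.3162, 0.7071)


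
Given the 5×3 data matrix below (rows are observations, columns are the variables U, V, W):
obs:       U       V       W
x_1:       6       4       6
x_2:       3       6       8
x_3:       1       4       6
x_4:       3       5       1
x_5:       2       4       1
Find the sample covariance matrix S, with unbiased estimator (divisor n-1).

Step 1 — column means:
  mean(U) = (6 + 3 + 1 + 3 + 2) / 5 = 15/5 = 3
  mean(V) = (4 + 6 + 4 + 5 + 4) / 5 = 23/5 = 4.6
  mean(W) = (6 + 8 + 6 + 1 + 1) / 5 = 22/5 = 4.4

Step 2 — sample covariance S[i,j] = (1/(n-1)) · Σ_k (x_{k,i} - mean_i) · (x_{k,j} - mean_j), with n-1 = 4.
  S[U,U] = ((3)·(3) + (0)·(0) + (-2)·(-2) + (0)·(0) + (-1)·(-1)) / 4 = 14/4 = 3.5
  S[U,V] = ((3)·(-0.6) + (0)·(1.4) + (-2)·(-0.6) + (0)·(0.4) + (-1)·(-0.6)) / 4 = 0/4 = 0
  S[U,W] = ((3)·(1.6) + (0)·(3.6) + (-2)·(1.6) + (0)·(-3.4) + (-1)·(-3.4)) / 4 = 5/4 = 1.25
  S[V,V] = ((-0.6)·(-0.6) + (1.4)·(1.4) + (-0.6)·(-0.6) + (0.4)·(0.4) + (-0.6)·(-0.6)) / 4 = 3.2/4 = 0.8
  S[V,W] = ((-0.6)·(1.6) + (1.4)·(3.6) + (-0.6)·(1.6) + (0.4)·(-3.4) + (-0.6)·(-3.4)) / 4 = 3.8/4 = 0.95
  S[W,W] = ((1.6)·(1.6) + (3.6)·(3.6) + (1.6)·(1.6) + (-3.4)·(-3.4) + (-3.4)·(-3.4)) / 4 = 41.2/4 = 10.3

S is symmetric (S[j,i] = S[i,j]). Assembling:

S = [[3.5, 0, 1.25],
 [0, 0.8, 0.95],
 [1.25, 0.95, 10.3]]


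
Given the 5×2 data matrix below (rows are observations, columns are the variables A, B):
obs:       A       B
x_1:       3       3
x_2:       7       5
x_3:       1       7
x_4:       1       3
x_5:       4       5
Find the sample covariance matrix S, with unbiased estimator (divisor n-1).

Step 1 — column means:
  mean(A) = (3 + 7 + 1 + 1 + 4) / 5 = 16/5 = 3.2
  mean(B) = (3 + 5 + 7 + 3 + 5) / 5 = 23/5 = 4.6

Step 2 — sample covariance S[i,j] = (1/(n-1)) · Σ_k (x_{k,i} - mean_i) · (x_{k,j} - mean_j), with n-1 = 4.
  S[A,A] = ((-0.2)·(-0.2) + (3.8)·(3.8) + (-2.2)·(-2.2) + (-2.2)·(-2.2) + (0.8)·(0.8)) / 4 = 24.8/4 = 6.2
  S[A,B] = ((-0.2)·(-1.6) + (3.8)·(0.4) + (-2.2)·(2.4) + (-2.2)·(-1.6) + (0.8)·(0.4)) / 4 = 0.4/4 = 0.1
  S[B,B] = ((-1.6)·(-1.6) + (0.4)·(0.4) + (2.4)·(2.4) + (-1.6)·(-1.6) + (0.4)·(0.4)) / 4 = 11.2/4 = 2.8

S is symmetric (S[j,i] = S[i,j]). Assembling:

S = [[6.2, 0.1],
 [0.1, 2.8]]


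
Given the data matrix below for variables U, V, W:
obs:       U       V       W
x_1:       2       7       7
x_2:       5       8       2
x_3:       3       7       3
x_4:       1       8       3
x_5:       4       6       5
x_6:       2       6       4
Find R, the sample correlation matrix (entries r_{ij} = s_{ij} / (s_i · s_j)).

Step 1 — column means:
  mean(U) = (2 + 5 + 3 + 1 + 4 + 2) / 6 = 17/6 = 2.8333
  mean(V) = (7 + 8 + 7 + 8 + 6 + 6) / 6 = 42/6 = 7
  mean(W) = (7 + 2 + 3 + 3 + 5 + 4) / 6 = 24/6 = 4

Step 2 — sample variances and covariances s[i,j] = (1/(n-1)) · Σ_k (x_{k,i} - mean_i) · (x_{k,j} - mean_j), with n-1 = 5:
  s[U,U] = ((-0.8333)·(-0.8333) + (2.1667)·(2.1667) + (0.1667)·(0.1667) + (-1.8333)·(-1.8333) + (1.1667)·(1.1667) + (-0.8333)·(-0.8333)) / 5 = 10.8333/5 = 2.1667
  s[U,V] = ((-0.8333)·(0) + (2.1667)·(1) + (0.1667)·(0) + (-1.8333)·(1) + (1.1667)·(-1) + (-0.8333)·(-1)) / 5 = 0/5 = 0
  s[U,W] = ((-0.8333)·(3) + (2.1667)·(-2) + (0.1667)·(-1) + (-1.8333)·(-1) + (1.1667)·(1) + (-0.8333)·(0)) / 5 = -4/5 = -0.8
  s[V,V] = ((0)·(0) + (1)·(1) + (0)·(0) + (1)·(1) + (-1)·(-1) + (-1)·(-1)) / 5 = 4/5 = 0.8
  s[V,W] = ((0)·(3) + (1)·(-2) + (0)·(-1) + (1)·(-1) + (-1)·(1) + (-1)·(0)) / 5 = -4/5 = -0.8
  s[W,W] = ((3)·(3) + (-2)·(-2) + (-1)·(-1) + (-1)·(-1) + (1)·(1) + (0)·(0)) / 5 = 16/5 = 3.2
  Sample standard deviations s_i = √(s[i,i]):
  s(U) = √(2.1667) = 1.472
  s(V) = √(0.8) = 0.8944
  s(W) = √(3.2) = 1.7889

Step 3 — r_{ij} = s_{ij} / (s_i · s_j):
  r[U,U] = 1 (diagonal).
  r[U,V] = 0 / (1.472 · 0.8944) = 0 / 1.3166 = 0
  r[U,W] = -0.8 / (1.472 · 1.7889) = -0.8 / 2.6331 = -0.3038
  r[V,V] = 1 (diagonal).
  r[V,W] = -0.8 / (0.8944 · 1.7889) = -0.8 / 1.6 = -0.5
  r[W,W] = 1 (diagonal).

R is symmetric with unit diagonal. Assembling:

R = [[1, 0, -0.3038],
 [0, 1, -0.5],
 [-0.3038, -0.5, 1]]


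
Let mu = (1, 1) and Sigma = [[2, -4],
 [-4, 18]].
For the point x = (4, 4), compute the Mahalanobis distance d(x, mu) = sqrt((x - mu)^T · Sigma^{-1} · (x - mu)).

Step 1 — centre the observation: (x - mu) = (3, 3).

Step 2 — invert Sigma. det(Sigma) = 2·18 - (-4)² = 20.
  Sigma^{-1} = (1/det) · [[d, -b], [-b, a]] = [[0.9, 0.2],
 [0.2, 0.1]].

Step 3 — form the quadratic (x - mu)^T · Sigma^{-1} · (x - mu):
  Sigma^{-1} · (x - mu) = (3.3, 0.9).
  (x - mu)^T · [Sigma^{-1} · (x - mu)] = (3)·(3.3) + (3)·(0.9) = 12.6.

Step 4 — take square root: d = √(12.6) ≈ 3.5496.

d(x, mu) = √(12.6) ≈ 3.5496


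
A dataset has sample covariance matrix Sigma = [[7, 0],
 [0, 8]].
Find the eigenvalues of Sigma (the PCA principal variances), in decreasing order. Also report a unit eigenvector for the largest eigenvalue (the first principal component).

Step 1 — characteristic polynomial of 2×2 Sigma:
  det(Sigma - λI) = λ² - trace · λ + det = 0.
  trace = 7 + 8 = 15, det = 7·8 - (0)² = 56.
Step 2 — discriminant:
  Δ = trace² - 4·det = 225 - 224 = 1.
Step 3 — eigenvalues:
  λ = (trace ± √Δ)/2 = (15 ± 1)/2,
  λ_1 = 8,  λ_2 = 7.

Step 4 — unit eigenvector for λ_1: Sigma is diagonal, so its eigenvectors are the coordinate axes. λ_1 = 8 is the diagonal entry on the second coordinate axis, hence
  v_1 = (0, 1) (||v_1|| = 1).

λ_1 = 8,  λ_2 = 7;  v_1 ≈ (0, 1)


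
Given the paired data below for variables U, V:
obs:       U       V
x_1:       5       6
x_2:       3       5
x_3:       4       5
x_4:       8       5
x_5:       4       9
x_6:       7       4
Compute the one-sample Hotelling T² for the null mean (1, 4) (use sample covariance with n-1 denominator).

Step 1 — sample mean vector:
  mean(U) = (5 + 3 + 4 + 8 + 4 + 7) / 6 = 31/6 = 5.1667
  mean(V) = (6 + 5 + 5 + 5 + 9 + 4) / 6 = 34/6 = 5.6667
  x̄ = (5.1667, 5.6667),  deviation x̄ - mu_0 = (5.1667, 5.6667) - (1, 4) = (4.1667, 1.6667).

Step 2 — sample covariance matrix, S[i,j] = (1/(n-1)) · Σ_k (x_{k,i} - mean_i) · (x_{k,j} - mean_j), divisor n-1 = 5:
  S[U,U] = ((-0.1667)·(-0.1667) + (-2.1667)·(-2.1667) + (-1.1667)·(-1.1667) + (2.8333)·(2.8333) + (-1.1667)·(-1.1667) + (1.8333)·(1.8333)) / 5 = 18.8333/5 = 3.7667
  S[U,V] = ((-0.1667)·(0.3333) + (-2.1667)·(-0.6667) + (-1.1667)·(-0.6667) + (2.8333)·(-0.6667) + (-1.1667)·(3.3333) + (1.8333)·(-1.6667)) / 5 = -6.6667/5 = -1.3333
  S[V,V] = ((0.3333)·(0.3333) + (-0.6667)·(-0.6667) + (-0.6667)·(-0.6667) + (-0.6667)·(-0.6667) + (3.3333)·(3.3333) + (-1.6667)·(-1.6667)) / 5 = 15.3333/5 = 3.0667
  S = [[3.7667, -1.3333],
 [-1.3333, 3.0667]].

Step 3 — invert S. det(S) = 3.7667·3.0667 - (-1.3333)² = 9.7733.
  S^{-1} = (1/det) · [[d, -b], [-b, a]] = [[0.3138, 0.1364],
 [0.1364, 0.3854]].

Step 4 — quadratic form (x̄ - mu_0)^T · S^{-1} · (x̄ - mu_0):
  S^{-1} · (x̄ - mu_0) = (1.5348, 1.2108),
  (x̄ - mu_0)^T · [...] = (4.1667)·(1.5348) + (1.6667)·(1.2108) = 8.4129.

Step 5 — scale by n: T² = 6 · 8.4129 = 50.4775.

T² ≈ 50.4775


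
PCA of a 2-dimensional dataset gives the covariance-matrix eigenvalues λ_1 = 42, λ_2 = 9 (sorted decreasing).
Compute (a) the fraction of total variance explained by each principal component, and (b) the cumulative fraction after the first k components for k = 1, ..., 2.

Step 1 — total variance = trace(Sigma) = Σ λ_i = 42 + 9 = 51.

Step 2 — fraction explained by component i = λ_i / Σ λ:
  PC1: 42/51 = 0.8235
  PC2: 9/51 = 0.1765

Step 3 — cumulative fraction after k components = (λ_1 + ... + λ_k) / Σ λ:
  k = 1: 42/51 = 0.8235
  k = 2: (42 + 9)/51 = 51/51 = 1

Summary (fraction, with percent):

explained: PC1 0.8235 (82.35%), PC2 0.1765 (17.65%);  cumulative: 0.8235, 1


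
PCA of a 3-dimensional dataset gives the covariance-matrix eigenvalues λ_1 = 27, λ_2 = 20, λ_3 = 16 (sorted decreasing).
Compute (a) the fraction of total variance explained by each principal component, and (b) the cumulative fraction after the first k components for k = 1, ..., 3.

Step 1 — total variance = trace(Sigma) = Σ λ_i = 27 + 20 + 16 = 63.

Step 2 — fraction explained by component i = λ_i / Σ λ:
  PC1: 27/63 = 0.4286
  PC2: 20/63 = 0.3175
  PC3: 16/63 = 0.254

Step 3 — cumulative fraction after k components = (λ_1 + ... + λ_k) / Σ λ:
  k = 1: 27/63 = 0.4286
  k = 2: (27 + 20)/63 = 47/63 = 0.746
  k = 3: (27 + 20 + 16)/63 = 63/63 = 1

Summary (fraction, with percent):

explained: PC1 0.4286 (42.86%), PC2 0.3175 (31.75%), PC3 0.254 (25.4%);  cumulative: 0.4286, 0.746, 1


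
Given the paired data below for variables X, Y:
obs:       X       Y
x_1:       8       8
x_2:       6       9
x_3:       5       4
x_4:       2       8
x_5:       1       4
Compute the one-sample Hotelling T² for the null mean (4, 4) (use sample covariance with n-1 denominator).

Step 1 — sample mean vector:
  mean(X) = (8 + 6 + 5 + 2 + 1) / 5 = 22/5 = 4.4
  mean(Y) = (8 + 9 + 4 + 8 + 4) / 5 = 33/5 = 6.6
  x̄ = (4.4, 6.6),  deviation x̄ - mu_0 = (4.4, 6.6) - (4, 4) = (0.4, 2.6).

Step 2 — sample covariance matrix, S[i,j] = (1/(n-1)) · Σ_k (x_{k,i} - mean_i) · (x_{k,j} - mean_j), divisor n-1 = 4:
  S[X,X] = ((3.6)·(3.6) + (1.6)·(1.6) + (0.6)·(0.6) + (-2.4)·(-2.4) + (-3.4)·(-3.4)) / 4 = 33.2/4 = 8.3
  S[X,Y] = ((3.6)·(1.4) + (1.6)·(2.4) + (0.6)·(-2.6) + (-2.4)·(1.4) + (-3.4)·(-2.6)) / 4 = 12.8/4 = 3.2
  S[Y,Y] = ((1.4)·(1.4) + (2.4)·(2.4) + (-2.6)·(-2.6) + (1.4)·(1.4) + (-2.6)·(-2.6)) / 4 = 23.2/4 = 5.8
  S = [[8.3, 3.2],
 [3.2, 5.8]].

Step 3 — invert S. det(S) = 8.3·5.8 - (3.2)² = 37.9.
  S^{-1} = (1/det) · [[d, -b], [-b, a]] = [[0.153, -0.0844],
 [-0.0844, 0.219]].

Step 4 — quadratic form (x̄ - mu_0)^T · S^{-1} · (x̄ - mu_0):
  S^{-1} · (x̄ - mu_0) = (-0.1583, 0.5356),
  (x̄ - mu_0)^T · [...] = (0.4)·(-0.1583) + (2.6)·(0.5356) = 1.3293.

Step 5 — scale by n: T² = 5 · 1.3293 = 6.6464.

T² ≈ 6.6464


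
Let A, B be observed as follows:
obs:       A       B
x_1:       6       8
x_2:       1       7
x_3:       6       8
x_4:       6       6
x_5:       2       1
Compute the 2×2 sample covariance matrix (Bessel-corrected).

Step 1 — column means:
  mean(A) = (6 + 1 + 6 + 6 + 2) / 5 = 21/5 = 4.2
  mean(B) = (8 + 7 + 8 + 6 + 1) / 5 = 30/5 = 6

Step 2 — sample covariance S[i,j] = (1/(n-1)) · Σ_k (x_{k,i} - mean_i) · (x_{k,j} - mean_j), with n-1 = 4.
  S[A,A] = ((1.8)·(1.8) + (-3.2)·(-3.2) + (1.8)·(1.8) + (1.8)·(1.8) + (-2.2)·(-2.2)) / 4 = 24.8/4 = 6.2
  S[A,B] = ((1.8)·(2) + (-3.2)·(1) + (1.8)·(2) + (1.8)·(0) + (-2.2)·(-5)) / 4 = 15/4 = 3.75
  S[B,B] = ((2)·(2) + (1)·(1) + (2)·(2) + (0)·(0) + (-5)·(-5)) / 4 = 34/4 = 8.5

S is symmetric (S[j,i] = S[i,j]). Assembling:

S = [[6.2, 3.75],
 [3.75, 8.5]]


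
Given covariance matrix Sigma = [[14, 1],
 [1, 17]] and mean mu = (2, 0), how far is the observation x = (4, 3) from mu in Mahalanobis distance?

Step 1 — centre the observation: (x - mu) = (2, 3).

Step 2 — invert Sigma. det(Sigma) = 14·17 - (1)² = 237.
  Sigma^{-1} = (1/det) · [[d, -b], [-b, a]] = [[0.0717, -0.0042],
 [-0.0042, 0.0591]].

Step 3 — form the quadratic (x - mu)^T · Sigma^{-1} · (x - mu):
  Sigma^{-1} · (x - mu) = (0.1308, 0.1688).
  (x - mu)^T · [Sigma^{-1} · (x - mu)] = (2)·(0.1308) + (3)·(0.1688) = 0.7679.

Step 4 — take square root: d = √(0.7679) ≈ 0.8763.

d(x, mu) = √(0.7679) ≈ 0.8763


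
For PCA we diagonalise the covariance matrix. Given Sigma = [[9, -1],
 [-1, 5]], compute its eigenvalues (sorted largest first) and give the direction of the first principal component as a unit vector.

Step 1 — characteristic polynomial of 2×2 Sigma:
  det(Sigma - λI) = λ² - trace · λ + det = 0.
  trace = 9 + 5 = 14, det = 9·5 - (-1)² = 44.
Step 2 — discriminant:
  Δ = trace² - 4·det = 196 - 176 = 20.
Step 3 — eigenvalues:
  λ = (trace ± √Δ)/2 = (14 ± 4.4721)/2,
  λ_1 = 9.2361,  λ_2 = 4.7639.

Step 4 — unit eigenvector for λ_1: solve (Sigma - λ_1 I)v = 0. First row:
  (9 - 9.2361)·v_x + (-1)·v_y = 0, i.e. (-0.2361)·v_x + (-1)·v_y = 0,
  so v ∝ (b, λ_1 - a) = (-1, 0.2361); multiply by -1 so the first entry is positive: u = (1, -0.2361).
  ||u|| = √((1)² + (-0.2361)²) = √(1.0557) ≈ 1.0275,
  v_1 = u/||u|| ≈ (0.9732, -0.2298) (||v_1|| = 1).

λ_1 = 9.2361,  λ_2 = 4.7639;  v_1 ≈ (0.9732, -0.2298)


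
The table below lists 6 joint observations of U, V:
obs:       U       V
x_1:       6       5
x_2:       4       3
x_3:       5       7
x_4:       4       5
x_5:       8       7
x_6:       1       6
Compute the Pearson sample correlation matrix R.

Step 1 — column means:
  mean(U) = (6 + 4 + 5 + 4 + 8 + 1) / 6 = 28/6 = 4.6667
  mean(V) = (5 + 3 + 7 + 5 + 7 + 6) / 6 = 33/6 = 5.5

Step 2 — sample variances and covariances s[i,j] = (1/(n-1)) · Σ_k (x_{k,i} - mean_i) · (x_{k,j} - mean_j), with n-1 = 5:
  s[U,U] = ((1.3333)·(1.3333) + (-0.6667)·(-0.6667) + (0.3333)·(0.3333) + (-0.6667)·(-0.6667) + (3.3333)·(3.3333) + (-3.6667)·(-3.6667)) / 5 = 27.3333/5 = 5.4667
  s[U,V] = ((1.3333)·(-0.5) + (-0.6667)·(-2.5) + (0.3333)·(1.5) + (-0.6667)·(-0.5) + (3.3333)·(1.5) + (-3.6667)·(0.5)) / 5 = 5/5 = 1
  s[V,V] = ((-0.5)·(-0.5) + (-2.5)·(-2.5) + (1.5)·(1.5) + (-0.5)·(-0.5) + (1.5)·(1.5) + (0.5)·(0.5)) / 5 = 11.5/5 = 2.3
  Sample standard deviations s_i = √(s[i,i]):
  s(U) = √(5.4667) = 2.3381
  s(V) = √(2.3) = 1.5166

Step 3 — r_{ij} = s_{ij} / (s_i · s_j):
  r[U,U] = 1 (diagonal).
  r[U,V] = 1 / (2.3381 · 1.5166) = 1 / 3.5459 = 0.282
  r[V,V] = 1 (diagonal).

R is symmetric with unit diagonal. Assembling:

R = [[1, 0.282],
 [0.282, 1]]


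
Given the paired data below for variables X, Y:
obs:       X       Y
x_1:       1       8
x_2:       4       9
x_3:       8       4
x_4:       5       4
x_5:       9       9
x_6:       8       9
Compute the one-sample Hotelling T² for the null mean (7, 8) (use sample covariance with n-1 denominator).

Step 1 — sample mean vector:
  mean(X) = (1 + 4 + 8 + 5 + 9 + 8) / 6 = 35/6 = 5.8333
  mean(Y) = (8 + 9 + 4 + 4 + 9 + 9) / 6 = 43/6 = 7.1667
  x̄ = (5.8333, 7.1667),  deviation x̄ - mu_0 = (5.8333, 7.1667) - (7, 8) = (-1.1667, -0.8333).

Step 2 — sample covariance matrix, S[i,j] = (1/(n-1)) · Σ_k (x_{k,i} - mean_i) · (x_{k,j} - mean_j), divisor n-1 = 5:
  S[X,X] = ((-4.8333)·(-4.8333) + (-1.8333)·(-1.8333) + (2.1667)·(2.1667) + (-0.8333)·(-0.8333) + (3.1667)·(3.1667) + (2.1667)·(2.1667)) / 5 = 46.8333/5 = 9.3667
  S[X,Y] = ((-4.8333)·(0.8333) + (-1.8333)·(1.8333) + (2.1667)·(-3.1667) + (-0.8333)·(-3.1667) + (3.1667)·(1.8333) + (2.1667)·(1.8333)) / 5 = -1.8333/5 = -0.3667
  S[Y,Y] = ((0.8333)·(0.8333) + (1.8333)·(1.8333) + (-3.1667)·(-3.1667) + (-3.1667)·(-3.1667) + (1.8333)·(1.8333) + (1.8333)·(1.8333)) / 5 = 30.8333/5 = 6.1667
  S = [[9.3667, -0.3667],
 [-0.3667, 6.1667]].

Step 3 — invert S. det(S) = 9.3667·6.1667 - (-0.3667)² = 57.6267.
  S^{-1} = (1/det) · [[d, -b], [-b, a]] = [[0.107, 0.0064],
 [0.0064, 0.1625]].

Step 4 — quadratic form (x̄ - mu_0)^T · S^{-1} · (x̄ - mu_0):
  S^{-1} · (x̄ - mu_0) = (-0.1301, -0.1429),
  (x̄ - mu_0)^T · [...] = (-1.1667)·(-0.1301) + (-0.8333)·(-0.1429) = 0.2709.

Step 5 — scale by n: T² = 6 · 0.2709 = 1.6254.

T² ≈ 1.6254


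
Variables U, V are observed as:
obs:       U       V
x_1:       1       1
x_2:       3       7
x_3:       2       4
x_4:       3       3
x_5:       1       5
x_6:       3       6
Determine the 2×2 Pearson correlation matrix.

Step 1 — column means:
  mean(U) = (1 + 3 + 2 + 3 + 1 + 3) / 6 = 13/6 = 2.1667
  mean(V) = (1 + 7 + 4 + 3 + 5 + 6) / 6 = 26/6 = 4.3333

Step 2 — sample variances and covariances s[i,j] = (1/(n-1)) · Σ_k (x_{k,i} - mean_i) · (x_{k,j} - mean_j), with n-1 = 5:
  s[U,U] = ((-1.1667)·(-1.1667) + (0.8333)·(0.8333) + (-0.1667)·(-0.1667) + (0.8333)·(0.8333) + (-1.1667)·(-1.1667) + (0.8333)·(0.8333)) / 5 = 4.8333/5 = 0.9667
  s[U,V] = ((-1.1667)·(-3.3333) + (0.8333)·(2.6667) + (-0.1667)·(-0.3333) + (0.8333)·(-1.3333) + (-1.1667)·(0.6667) + (0.8333)·(1.6667)) / 5 = 5.6667/5 = 1.1333
  s[V,V] = ((-3.3333)·(-3.3333) + (2.6667)·(2.6667) + (-0.3333)·(-0.3333) + (-1.3333)·(-1.3333) + (0.6667)·(0.6667) + (1.6667)·(1.6667)) / 5 = 23.3333/5 = 4.6667
  Sample standard deviations s_i = √(s[i,i]):
  s(U) = √(0.9667) = 0.9832
  s(V) = √(4.6667) = 2.1602

Step 3 — r_{ij} = s_{ij} / (s_i · s_j):
  r[U,U] = 1 (diagonal).
  r[U,V] = 1.1333 / (0.9832 · 2.1602) = 1.1333 / 2.1239 = 0.5336
  r[V,V] = 1 (diagonal).

R is symmetric with unit diagonal. Assembling:

R = [[1, 0.5336],
 [0.5336, 1]]


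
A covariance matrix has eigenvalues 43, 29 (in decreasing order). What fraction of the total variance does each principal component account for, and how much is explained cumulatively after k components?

Step 1 — total variance = trace(Sigma) = Σ λ_i = 43 + 29 = 72.

Step 2 — fraction explained by component i = λ_i / Σ λ:
  PC1: 43/72 = 0.5972
  PC2: 29/72 = 0.4028

Step 3 — cumulative fraction after k components = (λ_1 + ... + λ_k) / Σ λ:
  k = 1: 43/72 = 0.5972
  k = 2: (43 + 29)/72 = 72/72 = 1

Summary (fraction, with percent):

explained: PC1 0.5972 (59.72%), PC2 0.4028 (40.28%);  cumulative: 0.5972, 1


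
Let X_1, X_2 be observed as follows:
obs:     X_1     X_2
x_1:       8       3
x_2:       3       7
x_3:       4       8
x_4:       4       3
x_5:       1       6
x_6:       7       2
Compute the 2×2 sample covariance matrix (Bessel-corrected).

Step 1 — column means:
  mean(X_1) = (8 + 3 + 4 + 4 + 1 + 7) / 6 = 27/6 = 4.5
  mean(X_2) = (3 + 7 + 8 + 3 + 6 + 2) / 6 = 29/6 = 4.8333

Step 2 — sample covariance S[i,j] = (1/(n-1)) · Σ_k (x_{k,i} - mean_i) · (x_{k,j} - mean_j), with n-1 = 5.
  S[X_1,X_1] = ((3.5)·(3.5) + (-1.5)·(-1.5) + (-0.5)·(-0.5) + (-0.5)·(-0.5) + (-3.5)·(-3.5) + (2.5)·(2.5)) / 5 = 33.5/5 = 6.7
  S[X_1,X_2] = ((3.5)·(-1.8333) + (-1.5)·(2.1667) + (-0.5)·(3.1667) + (-0.5)·(-1.8333) + (-3.5)·(1.1667) + (2.5)·(-2.8333)) / 5 = -21.5/5 = -4.3
  S[X_2,X_2] = ((-1.8333)·(-1.8333) + (2.1667)·(2.1667) + (3.1667)·(3.1667) + (-1.8333)·(-1.8333) + (1.1667)·(1.1667) + (-2.8333)·(-2.8333)) / 5 = 30.8333/5 = 6.1667

S is symmetric (S[j,i] = S[i,j]). Assembling:

S = [[6.7, -4.3],
 [-4.3, 6.1667]]


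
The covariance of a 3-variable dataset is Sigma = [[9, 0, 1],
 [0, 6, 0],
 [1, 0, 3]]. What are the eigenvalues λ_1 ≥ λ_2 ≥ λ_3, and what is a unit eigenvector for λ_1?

Step 1 — characteristic polynomial p(λ) = det(λI - Sigma) = λ³ - tr·λ² + c_1·λ - det, where tr = trace, c_1 = sum of the principal 2×2 minors, det = det(Sigma):
  tr = 9 + 6 + 3 = 18,
  c_1 = (9·6 - (0)²) + (9·3 - (1)²) + (6·3 - (0)²) = 54 + 26 + 18 = 98,
  det = 9·(6·3 - (0)²) - (0)·((0)·3 - (0)·(1)) + (1)·((0)·(0) - 6·(1)) = 9·(18) - (0)·(0) + (1)·(-6) = 156.
  So p(λ) = λ³ - 18λ² + 98λ - 156.
Step 2 — look for an integer root (rational root theorem: any rational root is an integer divisor of 156). Testing λ = 6:
  p(6) = 216 - 648 + 588 - 156 = 0  ✓
  Dividing out (λ - 6): p(λ) = (λ - 6)(λ² - 12λ + 26).
Step 3 — remaining eigenvalues from the quadratic λ² - 12λ + 26 = 0:
  Δ = 12² - 4·26 = 144 - 104 = 40,  λ = (12 ± √40)/2 = (12 ± 6.3246)/2 ≈ 9.1623 or 2.8377.
  Sorted: λ_1 = 9.1623,  λ_2 = 6,  λ_3 = 2.8377  (check: sum = 18 = tr ✓).

Step 4 — unit eigenvector for λ_1 ≈ 9.1623: v spans the null space of (Sigma - λ_1 I), whose rows are
  r_1 = (-0.1623, 0, 1),  r_2 = (0, -3.1623, 0),  r_3 = (1, 0, -6.1623).
  v is orthogonal to every row, so take v ∝ r_1 × r_2 = ((0)·(0) - (1)·(-3.1623), (1)·(0) - (-0.1623)·(0), (-0.1623)·(-3.1623) - (0)·(0)) ≈ (3.1623, 0, 0.5132).
  Let u = (3.1623, 0, 0.5132).
  ||u|| = √((3.1623)² + (0)² + (0.5132)²) = √(10.2633) ≈ 3.2036,  v_1 = u/||u|| ≈ (0.9871, 0, 0.1602) (||v_1|| = 1).

λ_1 = 9.1623,  λ_2 = 6,  λ_3 = 2.8377;  v_1 ≈ (0.9871, 0, 0.1602)


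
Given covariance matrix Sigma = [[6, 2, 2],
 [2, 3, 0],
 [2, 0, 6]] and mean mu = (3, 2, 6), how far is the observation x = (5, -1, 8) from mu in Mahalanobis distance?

Step 1 — centre the observation: (x - mu) = (2, -3, 2).

Step 2 — invert Sigma (cofactor / det for 3×3, or solve directly):
  Sigma^{-1} = [[0.25, -0.1667, -0.0833],
 [-0.1667, 0.4444, 0.0556],
 [-0.0833, 0.0556, 0.1944]].

Step 3 — form the quadratic (x - mu)^T · Sigma^{-1} · (x - mu):
  Sigma^{-1} · (x - mu) = (0.8333, -1.5556, 0.0556).
  (x - mu)^T · [Sigma^{-1} · (x - mu)] = (2)·(0.8333) + (-3)·(-1.5556) + (2)·(0.0556) = 6.4444.

Step 4 — take square root: d = √(6.4444) ≈ 2.5386.

d(x, mu) = √(6.4444) ≈ 2.5386


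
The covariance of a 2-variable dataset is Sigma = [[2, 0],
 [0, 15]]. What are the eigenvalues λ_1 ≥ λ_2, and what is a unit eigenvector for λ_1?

Step 1 — characteristic polynomial of 2×2 Sigma:
  det(Sigma - λI) = λ² - trace · λ + det = 0.
  trace = 2 + 15 = 17, det = 2·15 - (0)² = 30.
Step 2 — discriminant:
  Δ = trace² - 4·det = 289 - 120 = 169.
Step 3 — eigenvalues:
  λ = (trace ± √Δ)/2 = (17 ± 13)/2,
  λ_1 = 15,  λ_2 = 2.

Step 4 — unit eigenvector for λ_1: Sigma is diagonal, so its eigenvectors are the coordinate axes. λ_1 = 15 is the diagonal entry on the second coordinate axis, hence
  v_1 = (0, 1) (||v_1|| = 1).

λ_1 = 15,  λ_2 = 2;  v_1 ≈ (0, 1)


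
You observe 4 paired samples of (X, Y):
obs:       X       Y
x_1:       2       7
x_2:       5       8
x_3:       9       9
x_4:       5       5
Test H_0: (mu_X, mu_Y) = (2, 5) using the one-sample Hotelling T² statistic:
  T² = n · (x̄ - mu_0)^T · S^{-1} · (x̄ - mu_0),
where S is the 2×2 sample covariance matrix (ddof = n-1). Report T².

Step 1 — sample mean vector:
  mean(X) = (2 + 5 + 9 + 5) / 4 = 21/4 = 5.25
  mean(Y) = (7 + 8 + 9 + 5) / 4 = 29/4 = 7.25
  x̄ = (5.25, 7.25),  deviation x̄ - mu_0 = (5.25, 7.25) - (2, 5) = (3.25, 2.25).

Step 2 — sample covariance matrix, S[i,j] = (1/(n-1)) · Σ_k (x_{k,i} - mean_i) · (x_{k,j} - mean_j), divisor n-1 = 3:
  S[X,X] = ((-3.25)·(-3.25) + (-0.25)·(-0.25) + (3.75)·(3.75) + (-0.25)·(-0.25)) / 3 = 24.75/3 = 8.25
  S[X,Y] = ((-3.25)·(-0.25) + (-0.25)·(0.75) + (3.75)·(1.75) + (-0.25)·(-2.25)) / 3 = 7.75/3 = 2.5833
  S[Y,Y] = ((-0.25)·(-0.25) + (0.75)·(0.75) + (1.75)·(1.75) + (-2.25)·(-2.25)) / 3 = 8.75/3 = 2.9167
  S = [[8.25, 2.5833],
 [2.5833, 2.9167]].

Step 3 — invert S. det(S) = 8.25·2.9167 - (2.5833)² = 17.3889.
  S^{-1} = (1/det) · [[d, -b], [-b, a]] = [[0.1677, -0.1486],
 [-0.1486, 0.4744]].

Step 4 — quadratic form (x̄ - mu_0)^T · S^{-1} · (x̄ - mu_0):
  S^{-1} · (x̄ - mu_0) = (0.2109, 0.5847),
  (x̄ - mu_0)^T · [...] = (3.25)·(0.2109) + (2.25)·(0.5847) = 2.0008.

Step 5 — scale by n: T² = 4 · 2.0008 = 8.0032.

T² ≈ 8.0032


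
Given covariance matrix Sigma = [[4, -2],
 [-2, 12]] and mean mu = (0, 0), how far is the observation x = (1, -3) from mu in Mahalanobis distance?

Step 1 — centre the observation: (x - mu) = (1, -3).

Step 2 — invert Sigma. det(Sigma) = 4·12 - (-2)² = 44.
  Sigma^{-1} = (1/det) · [[d, -b], [-b, a]] = [[0.2727, 0.0455],
 [0.0455, 0.0909]].

Step 3 — form the quadratic (x - mu)^T · Sigma^{-1} · (x - mu):
  Sigma^{-1} · (x - mu) = (0.1364, -0.2273).
  (x - mu)^T · [Sigma^{-1} · (x - mu)] = (1)·(0.1364) + (-3)·(-0.2273) = 0.8182.

Step 4 — take square root: d = √(0.8182) ≈ 0.9045.

d(x, mu) = √(0.8182) ≈ 0.9045


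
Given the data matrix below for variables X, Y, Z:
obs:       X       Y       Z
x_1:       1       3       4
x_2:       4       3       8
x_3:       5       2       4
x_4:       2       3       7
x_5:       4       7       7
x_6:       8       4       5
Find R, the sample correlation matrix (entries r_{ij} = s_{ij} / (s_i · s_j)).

Step 1 — column means:
  mean(X) = (1 + 4 + 5 + 2 + 4 + 8) / 6 = 24/6 = 4
  mean(Y) = (3 + 3 + 2 + 3 + 7 + 4) / 6 = 22/6 = 3.6667
  mean(Z) = (4 + 8 + 4 + 7 + 7 + 5) / 6 = 35/6 = 5.8333

Step 2 — sample variances and covariances s[i,j] = (1/(n-1)) · Σ_k (x_{k,i} - mean_i) · (x_{k,j} - mean_j), with n-1 = 5:
  s[X,X] = ((-3)·(-3) + (0)·(0) + (1)·(1) + (-2)·(-2) + (0)·(0) + (4)·(4)) / 5 = 30/5 = 6
  s[X,Y] = ((-3)·(-0.6667) + (0)·(-0.6667) + (1)·(-1.6667) + (-2)·(-0.6667) + (0)·(3.3333) + (4)·(0.3333)) / 5 = 3/5 = 0.6
  s[X,Z] = ((-3)·(-1.8333) + (0)·(2.1667) + (1)·(-1.8333) + (-2)·(1.1667) + (0)·(1.1667) + (4)·(-0.8333)) / 5 = -2/5 = -0.4
  s[Y,Y] = ((-0.6667)·(-0.6667) + (-0.6667)·(-0.6667) + (-1.6667)·(-1.6667) + (-0.6667)·(-0.6667) + (3.3333)·(3.3333) + (0.3333)·(0.3333)) / 5 = 15.3333/5 = 3.0667
  s[Y,Z] = ((-0.6667)·(-1.8333) + (-0.6667)·(2.1667) + (-1.6667)·(-1.8333) + (-0.6667)·(1.1667) + (3.3333)·(1.1667) + (0.3333)·(-0.8333)) / 5 = 5.6667/5 = 1.1333
  s[Z,Z] = ((-1.8333)·(-1.8333) + (2.1667)·(2.1667) + (-1.8333)·(-1.8333) + (1.1667)·(1.1667) + (1.1667)·(1.1667) + (-0.8333)·(-0.8333)) / 5 = 14.8333/5 = 2.9667
  Sample standard deviations s_i = √(s[i,i]):
  s(X) = √(6) = 2.4495
  s(Y) = √(3.0667) = 1.7512
  s(Z) = √(2.9667) = 1.7224

Step 3 — r_{ij} = s_{ij} / (s_i · s_j):
  r[X,X] = 1 (diagonal).
  r[X,Y] = 0.6 / (2.4495 · 1.7512) = 0.6 / 4.2895 = 0.1399
  r[X,Z] = -0.4 / (2.4495 · 1.7224) = -0.4 / 4.219 = -0.0948
  r[Y,Y] = 1 (diagonal).
  r[Y,Z] = 1.1333 / (1.7512 · 1.7224) = 1.1333 / 3.0163 = 0.3757
  r[Z,Z] = 1 (diagonal).

R is symmetric with unit diagonal. Assembling:

R = [[1, 0.1399, -0.0948],
 [0.1399, 1, 0.3757],
 [-0.0948, 0.3757, 1]]


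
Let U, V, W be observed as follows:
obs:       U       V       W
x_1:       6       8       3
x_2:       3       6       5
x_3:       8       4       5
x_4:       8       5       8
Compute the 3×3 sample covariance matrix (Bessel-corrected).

Step 1 — column means:
  mean(U) = (6 + 3 + 8 + 8) / 4 = 25/4 = 6.25
  mean(V) = (8 + 6 + 4 + 5) / 4 = 23/4 = 5.75
  mean(W) = (3 + 5 + 5 + 8) / 4 = 21/4 = 5.25

Step 2 — sample covariance S[i,j] = (1/(n-1)) · Σ_k (x_{k,i} - mean_i) · (x_{k,j} - mean_j), with n-1 = 3.
  S[U,U] = ((-0.25)·(-0.25) + (-3.25)·(-3.25) + (1.75)·(1.75) + (1.75)·(1.75)) / 3 = 16.75/3 = 5.5833
  S[U,V] = ((-0.25)·(2.25) + (-3.25)·(0.25) + (1.75)·(-1.75) + (1.75)·(-0.75)) / 3 = -5.75/3 = -1.9167
  S[U,W] = ((-0.25)·(-2.25) + (-3.25)·(-0.25) + (1.75)·(-0.25) + (1.75)·(2.75)) / 3 = 5.75/3 = 1.9167
  S[V,V] = ((2.25)·(2.25) + (0.25)·(0.25) + (-1.75)·(-1.75) + (-0.75)·(-0.75)) / 3 = 8.75/3 = 2.9167
  S[V,W] = ((2.25)·(-2.25) + (0.25)·(-0.25) + (-1.75)·(-0.25) + (-0.75)·(2.75)) / 3 = -6.75/3 = -2.25
  S[W,W] = ((-2.25)·(-2.25) + (-0.25)·(-0.25) + (-0.25)·(-0.25) + (2.75)·(2.75)) / 3 = 12.75/3 = 4.25

S is symmetric (S[j,i] = S[i,j]). Assembling:

S = [[5.5833, -1.9167, 1.9167],
 [-1.9167, 2.9167, -2.25],
 [1.9167, -2.25, 4.25]]


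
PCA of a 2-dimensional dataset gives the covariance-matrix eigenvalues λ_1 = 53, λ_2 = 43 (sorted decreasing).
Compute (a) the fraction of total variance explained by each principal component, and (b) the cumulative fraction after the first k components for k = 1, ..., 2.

Step 1 — total variance = trace(Sigma) = Σ λ_i = 53 + 43 = 96.

Step 2 — fraction explained by component i = λ_i / Σ λ:
  PC1: 53/96 = 0.5521
  PC2: 43/96 = 0.4479

Step 3 — cumulative fraction after k components = (λ_1 + ... + λ_k) / Σ λ:
  k = 1: 53/96 = 0.5521
  k = 2: (53 + 43)/96 = 96/96 = 1

Summary (fraction, with percent):

explained: PC1 0.5521 (55.21%), PC2 0.4479 (44.79%);  cumulative: 0.5521, 1


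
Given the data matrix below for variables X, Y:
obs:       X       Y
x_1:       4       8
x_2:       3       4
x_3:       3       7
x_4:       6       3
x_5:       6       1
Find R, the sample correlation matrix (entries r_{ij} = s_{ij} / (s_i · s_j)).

Step 1 — column means:
  mean(X) = (4 + 3 + 3 + 6 + 6) / 5 = 22/5 = 4.4
  mean(Y) = (8 + 4 + 7 + 3 + 1) / 5 = 23/5 = 4.6

Step 2 — sample variances and covariances s[i,j] = (1/(n-1)) · Σ_k (x_{k,i} - mean_i) · (x_{k,j} - mean_j), with n-1 = 4:
  s[X,X] = ((-0.4)·(-0.4) + (-1.4)·(-1.4) + (-1.4)·(-1.4) + (1.6)·(1.6) + (1.6)·(1.6)) / 4 = 9.2/4 = 2.3
  s[X,Y] = ((-0.4)·(3.4) + (-1.4)·(-0.6) + (-1.4)·(2.4) + (1.6)·(-1.6) + (1.6)·(-3.6)) / 4 = -12.2/4 = -3.05
  s[Y,Y] = ((3.4)·(3.4) + (-0.6)·(-0.6) + (2.4)·(2.4) + (-1.6)·(-1.6) + (-3.6)·(-3.6)) / 4 = 33.2/4 = 8.3
  Sample standard deviations s_i = √(s[i,i]):
  s(X) = √(2.3) = 1.5166
  s(Y) = √(8.3) = 2.881

Step 3 — r_{ij} = s_{ij} / (s_i · s_j):
  r[X,X] = 1 (diagonal).
  r[X,Y] = -3.05 / (1.5166 · 2.881) = -3.05 / 4.3692 = -0.6981
  r[Y,Y] = 1 (diagonal).

R is symmetric with unit diagonal. Assembling:

R = [[1, -0.6981],
 [-0.6981, 1]]


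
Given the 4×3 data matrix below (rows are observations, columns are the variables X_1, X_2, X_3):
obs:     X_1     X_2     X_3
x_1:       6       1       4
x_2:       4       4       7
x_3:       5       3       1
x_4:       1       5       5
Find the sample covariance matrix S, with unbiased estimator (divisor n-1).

Step 1 — column means:
  mean(X_1) = (6 + 4 + 5 + 1) / 4 = 16/4 = 4
  mean(X_2) = (1 + 4 + 3 + 5) / 4 = 13/4 = 3.25
  mean(X_3) = (4 + 7 + 1 + 5) / 4 = 17/4 = 4.25

Step 2 — sample covariance S[i,j] = (1/(n-1)) · Σ_k (x_{k,i} - mean_i) · (x_{k,j} - mean_j), with n-1 = 3.
  S[X_1,X_1] = ((2)·(2) + (0)·(0) + (1)·(1) + (-3)·(-3)) / 3 = 14/3 = 4.6667
  S[X_1,X_2] = ((2)·(-2.25) + (0)·(0.75) + (1)·(-0.25) + (-3)·(1.75)) / 3 = -10/3 = -3.3333
  S[X_1,X_3] = ((2)·(-0.25) + (0)·(2.75) + (1)·(-3.25) + (-3)·(0.75)) / 3 = -6/3 = -2
  S[X_2,X_2] = ((-2.25)·(-2.25) + (0.75)·(0.75) + (-0.25)·(-0.25) + (1.75)·(1.75)) / 3 = 8.75/3 = 2.9167
  S[X_2,X_3] = ((-2.25)·(-0.25) + (0.75)·(2.75) + (-0.25)·(-3.25) + (1.75)·(0.75)) / 3 = 4.75/3 = 1.5833
  S[X_3,X_3] = ((-0.25)·(-0.25) + (2.75)·(2.75) + (-3.25)·(-3.25) + (0.75)·(0.75)) / 3 = 18.75/3 = 6.25

S is symmetric (S[j,i] = S[i,j]). Assembling:

S = [[4.6667, -3.3333, -2],
 [-3.3333, 2.9167, 1.5833],
 [-2, 1.5833, 6.25]]


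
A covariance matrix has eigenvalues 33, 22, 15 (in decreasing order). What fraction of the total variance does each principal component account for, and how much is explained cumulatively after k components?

Step 1 — total variance = trace(Sigma) = Σ λ_i = 33 + 22 + 15 = 70.

Step 2 — fraction explained by component i = λ_i / Σ λ:
  PC1: 33/70 = 0.4714
  PC2: 22/70 = 0.3143
  PC3: 15/70 = 0.2143

Step 3 — cumulative fraction after k components = (λ_1 + ... + λ_k) / Σ λ:
  k = 1: 33/70 = 0.4714
  k = 2: (33 + 22)/70 = 55/70 = 0.7857
  k = 3: (33 + 22 + 15)/70 = 70/70 = 1

Summary (fraction, with percent):

explained: PC1 0.4714 (47.14%), PC2 0.3143 (31.43%), PC3 0.2143 (21.43%);  cumulative: 0.4714, 0.7857, 1


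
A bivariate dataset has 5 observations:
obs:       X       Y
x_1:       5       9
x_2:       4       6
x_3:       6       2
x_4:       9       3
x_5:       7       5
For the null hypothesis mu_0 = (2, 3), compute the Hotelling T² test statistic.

Step 1 — sample mean vector:
  mean(X) = (5 + 4 + 6 + 9 + 7) / 5 = 31/5 = 6.2
  mean(Y) = (9 + 6 + 2 + 3 + 5) / 5 = 25/5 = 5
  x̄ = (6.2, 5),  deviation x̄ - mu_0 = (6.2, 5) - (2, 3) = (4.2, 2).

Step 2 — sample covariance matrix, S[i,j] = (1/(n-1)) · Σ_k (x_{k,i} - mean_i) · (x_{k,j} - mean_j), divisor n-1 = 4:
  S[X,X] = ((-1.2)·(-1.2) + (-2.2)·(-2.2) + (-0.2)·(-0.2) + (2.8)·(2.8) + (0.8)·(0.8)) / 4 = 14.8/4 = 3.7
  S[X,Y] = ((-1.2)·(4) + (-2.2)·(1) + (-0.2)·(-3) + (2.8)·(-2) + (0.8)·(0)) / 4 = -12/4 = -3
  S[Y,Y] = ((4)·(4) + (1)·(1) + (-3)·(-3) + (-2)·(-2) + (0)·(0)) / 4 = 30/4 = 7.5
  S = [[3.7, -3],
 [-3, 7.5]].

Step 3 — invert S. det(S) = 3.7·7.5 - (-3)² = 18.75.
  S^{-1} = (1/det) · [[d, -b], [-b, a]] = [[0.4, 0.16],
 [0.16, 0.1973]].

Step 4 — quadratic form (x̄ - mu_0)^T · S^{-1} · (x̄ - mu_0):
  S^{-1} · (x̄ - mu_0) = (2, 1.0667),
  (x̄ - mu_0)^T · [...] = (4.2)·(2) + (2)·(1.0667) = 10.5333.

Step 5 — scale by n: T² = 5 · 10.5333 = 52.6667.

T² ≈ 52.6667


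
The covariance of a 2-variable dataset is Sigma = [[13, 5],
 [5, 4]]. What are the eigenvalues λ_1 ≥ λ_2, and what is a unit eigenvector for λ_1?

Step 1 — characteristic polynomial of 2×2 Sigma:
  det(Sigma - λI) = λ² - trace · λ + det = 0.
  trace = 13 + 4 = 17, det = 13·4 - (5)² = 27.
Step 2 — discriminant:
  Δ = trace² - 4·det = 289 - 108 = 181.
Step 3 — eigenvalues:
  λ = (trace ± √Δ)/2 = (17 ± 13.4536)/2,
  λ_1 = 15.2268,  λ_2 = 1.7732.

Step 4 — unit eigenvector for λ_1: solve (Sigma - λ_1 I)v = 0. First row:
  (13 - 15.2268)·v_x + (5)·v_y = 0, i.e. (-2.2268)·v_x + (5)·v_y = 0,
  so v ∝ (b, λ_1 - a) = (5, 2.2268) = u.
  ||u|| = √((5)² + (2.2268)²) = √(29.9587) ≈ 5.4735,
  v_1 = u/||u|| ≈ (0.9135, 0.4068) (||v_1|| = 1).

λ_1 = 15.2268,  λ_2 = 1.7732;  v_1 ≈ (0.9135, 0.4068)


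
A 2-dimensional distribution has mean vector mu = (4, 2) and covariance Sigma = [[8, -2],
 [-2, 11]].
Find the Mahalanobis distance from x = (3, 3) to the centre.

Step 1 — centre the observation: (x - mu) = (-1, 1).

Step 2 — invert Sigma. det(Sigma) = 8·11 - (-2)² = 84.
  Sigma^{-1} = (1/det) · [[d, -b], [-b, a]] = [[0.131, 0.0238],
 [0.0238, 0.0952]].

Step 3 — form the quadratic (x - mu)^T · Sigma^{-1} · (x - mu):
  Sigma^{-1} · (x - mu) = (-0.1071, 0.0714).
  (x - mu)^T · [Sigma^{-1} · (x - mu)] = (-1)·(-0.1071) + (1)·(0.0714) = 0.1786.

Step 4 — take square root: d = √(0.1786) ≈ 0.4226.

d(x, mu) = √(0.1786) ≈ 0.4226


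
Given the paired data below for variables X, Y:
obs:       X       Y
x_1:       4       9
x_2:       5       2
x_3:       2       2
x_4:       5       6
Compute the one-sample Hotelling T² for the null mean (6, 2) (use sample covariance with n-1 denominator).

Step 1 — sample mean vector:
  mean(X) = (4 + 5 + 2 + 5) / 4 = 16/4 = 4
  mean(Y) = (9 + 2 + 2 + 6) / 4 = 19/4 = 4.75
  x̄ = (4, 4.75),  deviation x̄ - mu_0 = (4, 4.75) - (6, 2) = (-2, 2.75).

Step 2 — sample covariance matrix, S[i,j] = (1/(n-1)) · Σ_k (x_{k,i} - mean_i) · (x_{k,j} - mean_j), divisor n-1 = 3:
  S[X,X] = ((0)·(0) + (1)·(1) + (-2)·(-2) + (1)·(1)) / 3 = 6/3 = 2
  S[X,Y] = ((0)·(4.25) + (1)·(-2.75) + (-2)·(-2.75) + (1)·(1.25)) / 3 = 4/3 = 1.3333
  S[Y,Y] = ((4.25)·(4.25) + (-2.75)·(-2.75) + (-2.75)·(-2.75) + (1.25)·(1.25)) / 3 = 34.75/3 = 11.5833
  S = [[2, 1.3333],
 [1.3333, 11.5833]].

Step 3 — invert S. det(S) = 2·11.5833 - (1.3333)² = 21.3889.
  S^{-1} = (1/det) · [[d, -b], [-b, a]] = [[0.5416, -0.0623],
 [-0.0623, 0.0935]].

Step 4 — quadratic form (x̄ - mu_0)^T · S^{-1} · (x̄ - mu_0):
  S^{-1} · (x̄ - mu_0) = (-1.2545, 0.3818),
  (x̄ - mu_0)^T · [...] = (-2)·(-1.2545) + (2.75)·(0.3818) = 3.5591.

Step 5 — scale by n: T² = 4 · 3.5591 = 14.2364.

T² ≈ 14.2364


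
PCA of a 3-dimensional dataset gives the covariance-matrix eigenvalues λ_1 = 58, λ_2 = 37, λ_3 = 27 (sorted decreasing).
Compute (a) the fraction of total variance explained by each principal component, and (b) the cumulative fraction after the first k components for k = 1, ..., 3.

Step 1 — total variance = trace(Sigma) = Σ λ_i = 58 + 37 + 27 = 122.

Step 2 — fraction explained by component i = λ_i / Σ λ:
  PC1: 58/122 = 0.4754
  PC2: 37/122 = 0.3033
  PC3: 27/122 = 0.2213

Step 3 — cumulative fraction after k components = (λ_1 + ... + λ_k) / Σ λ:
  k = 1: 58/122 = 0.4754
  k = 2: (58 + 37)/122 = 95/122 = 0.7787
  k = 3: (58 + 37 + 27)/122 = 122/122 = 1

Summary (fraction, with percent):

explained: PC1 0.4754 (47.54%), PC2 0.3033 (30.33%), PC3 0.2213 (22.13%);  cumulative: 0.4754, 0.7787, 1


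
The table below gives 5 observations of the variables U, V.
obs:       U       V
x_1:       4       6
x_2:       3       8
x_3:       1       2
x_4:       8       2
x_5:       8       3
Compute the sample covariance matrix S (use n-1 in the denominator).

Step 1 — column means:
  mean(U) = (4 + 3 + 1 + 8 + 8) / 5 = 24/5 = 4.8
  mean(V) = (6 + 8 + 2 + 2 + 3) / 5 = 21/5 = 4.2

Step 2 — sample covariance S[i,j] = (1/(n-1)) · Σ_k (x_{k,i} - mean_i) · (x_{k,j} - mean_j), with n-1 = 4.
  S[U,U] = ((-0.8)·(-0.8) + (-1.8)·(-1.8) + (-3.8)·(-3.8) + (3.2)·(3.2) + (3.2)·(3.2)) / 4 = 38.8/4 = 9.7
  S[U,V] = ((-0.8)·(1.8) + (-1.8)·(3.8) + (-3.8)·(-2.2) + (3.2)·(-2.2) + (3.2)·(-1.2)) / 4 = -10.8/4 = -2.7
  S[V,V] = ((1.8)·(1.8) + (3.8)·(3.8) + (-2.2)·(-2.2) + (-2.2)·(-2.2) + (-1.2)·(-1.2)) / 4 = 28.8/4 = 7.2

S is symmetric (S[j,i] = S[i,j]). Assembling:

S = [[9.7, -2.7],
 [-2.7, 7.2]]


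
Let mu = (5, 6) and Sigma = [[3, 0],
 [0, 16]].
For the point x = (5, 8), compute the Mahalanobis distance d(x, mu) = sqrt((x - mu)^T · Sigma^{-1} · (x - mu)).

Step 1 — centre the observation: (x - mu) = (0, 2).

Step 2 — invert Sigma. det(Sigma) = 3·16 - (0)² = 48.
  Sigma^{-1} = (1/det) · [[d, -b], [-b, a]] = [[0.3333, 0],
 [0, 0.0625]].

Step 3 — form the quadratic (x - mu)^T · Sigma^{-1} · (x - mu):
  Sigma^{-1} · (x - mu) = (0, 0.125).
  (x - mu)^T · [Sigma^{-1} · (x - mu)] = (0)·(0) + (2)·(0.125) = 0.25.

Step 4 — take square root: d = √(0.25) ≈ 0.5.

d(x, mu) = √(0.25) ≈ 0.5


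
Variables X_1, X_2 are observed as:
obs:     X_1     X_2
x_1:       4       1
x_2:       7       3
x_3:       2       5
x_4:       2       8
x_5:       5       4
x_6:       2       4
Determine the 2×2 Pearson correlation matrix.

Step 1 — column means:
  mean(X_1) = (4 + 7 + 2 + 2 + 5 + 2) / 6 = 22/6 = 3.6667
  mean(X_2) = (1 + 3 + 5 + 8 + 4 + 4) / 6 = 25/6 = 4.1667

Step 2 — sample variances and covariances s[i,j] = (1/(n-1)) · Σ_k (x_{k,i} - mean_i) · (x_{k,j} - mean_j), with n-1 = 5:
  s[X_1,X_1] = ((0.3333)·(0.3333) + (3.3333)·(3.3333) + (-1.6667)·(-1.6667) + (-1.6667)·(-1.6667) + (1.3333)·(1.3333) + (-1.6667)·(-1.6667)) / 5 = 21.3333/5 = 4.2667
  s[X_1,X_2] = ((0.3333)·(-3.1667) + (3.3333)·(-1.1667) + (-1.6667)·(0.8333) + (-1.6667)·(3.8333) + (1.3333)·(-0.1667) + (-1.6667)·(-0.1667)) / 5 = -12.6667/5 = -2.5333
  s[X_2,X_2] = ((-3.1667)·(-3.1667) + (-1.1667)·(-1.1667) + (0.8333)·(0.8333) + (3.8333)·(3.8333) + (-0.1667)·(-0.1667) + (-0.1667)·(-0.1667)) / 5 = 26.8333/5 = 5.3667
  Sample standard deviations s_i = √(s[i,i]):
  s(X_1) = √(4.2667) = 2.0656
  s(X_2) = √(5.3667) = 2.3166

Step 3 — r_{ij} = s_{ij} / (s_i · s_j):
  r[X_1,X_1] = 1 (diagonal).
  r[X_1,X_2] = -2.5333 / (2.0656 · 2.3166) = -2.5333 / 4.7852 = -0.5294
  r[X_2,X_2] = 1 (diagonal).

R is symmetric with unit diagonal. Assembling:

R = [[1, -0.5294],
 [-0.5294, 1]]
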